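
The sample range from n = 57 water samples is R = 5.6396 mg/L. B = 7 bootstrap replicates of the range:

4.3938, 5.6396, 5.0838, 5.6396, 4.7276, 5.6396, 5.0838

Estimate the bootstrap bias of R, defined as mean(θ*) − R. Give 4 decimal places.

bias = −0.4671

mean(θ*) = (4.3938 + 5.6396 + 5.0838 + 5.6396 + 4.7276 + 5.6396 + 5.0838) / 7 = 5.17254
bias = 5.17254 − 5.6396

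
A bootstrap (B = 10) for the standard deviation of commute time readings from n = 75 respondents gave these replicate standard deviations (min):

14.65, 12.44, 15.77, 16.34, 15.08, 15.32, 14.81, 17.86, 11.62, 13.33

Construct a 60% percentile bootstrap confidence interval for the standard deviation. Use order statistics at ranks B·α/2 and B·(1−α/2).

(12.44, 15.77)

Sorted replicates: 11.62, 12.44, 13.33, 14.65, 14.81, 15.08, 15.32, 15.77, 16.34, 17.86
α = 0.40; lower rank = 10 × 0.200 = 2; upper rank = 10 × 0.800 = 8.
The 2nd smallest replicate is 12.44; the 8th is 15.77.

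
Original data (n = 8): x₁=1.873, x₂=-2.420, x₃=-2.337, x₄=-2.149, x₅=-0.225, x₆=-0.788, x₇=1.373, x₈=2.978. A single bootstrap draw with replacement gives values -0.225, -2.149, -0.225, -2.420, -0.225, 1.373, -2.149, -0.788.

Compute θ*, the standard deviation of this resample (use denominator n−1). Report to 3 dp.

θ* = 1.307

Mean = -0.8510; sum of squared deviations = 11.9571
s² = 11.9571 / 7 = 1.7082
s = √1.7082 = 1.307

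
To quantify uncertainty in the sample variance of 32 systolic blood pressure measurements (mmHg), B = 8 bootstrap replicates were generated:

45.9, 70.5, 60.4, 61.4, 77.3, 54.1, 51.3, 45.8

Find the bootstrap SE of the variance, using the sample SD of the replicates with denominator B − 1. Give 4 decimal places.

Bootstrap SE is the standard deviation of the 8 replicate variances.
Mean of replicates: (45.9 + 70.5 + 60.4 + 61.4 + 77.3 + 54.1 + 51.3 + 45.8) / 8 = 466.70000 / 8 = 58.33750
Sum of squared deviations: (−12.43750)² + (+12.16250)² + (+2.06250)² + (+3.06250)² + (+18.96250)² + (−4.23750)² + (−7.03750)² + (−12.53750)² = 900.49875
Variance = 900.49875 / 7 = 128.64268
SE* = √128.64268

SE* = 11.3421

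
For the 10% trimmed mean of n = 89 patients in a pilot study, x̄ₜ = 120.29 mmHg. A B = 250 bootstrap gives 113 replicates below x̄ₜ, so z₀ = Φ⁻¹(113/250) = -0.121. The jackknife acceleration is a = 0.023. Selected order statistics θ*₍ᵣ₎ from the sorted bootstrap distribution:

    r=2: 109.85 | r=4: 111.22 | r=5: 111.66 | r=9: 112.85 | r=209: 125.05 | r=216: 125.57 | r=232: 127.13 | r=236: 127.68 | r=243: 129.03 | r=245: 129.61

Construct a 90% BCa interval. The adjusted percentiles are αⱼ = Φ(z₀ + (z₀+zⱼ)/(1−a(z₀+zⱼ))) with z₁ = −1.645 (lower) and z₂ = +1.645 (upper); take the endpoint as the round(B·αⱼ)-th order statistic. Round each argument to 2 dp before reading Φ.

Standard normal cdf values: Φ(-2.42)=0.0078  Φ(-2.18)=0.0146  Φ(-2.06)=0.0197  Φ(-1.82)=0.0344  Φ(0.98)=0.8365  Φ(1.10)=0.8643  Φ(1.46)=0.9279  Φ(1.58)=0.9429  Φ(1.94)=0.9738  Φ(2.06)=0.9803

Lower: z₀ + z₁ = -0.121 + (-1.645) = -1.766; 1 − a(z₀+z₁) = 1 − (0.023)(-1.766) = 1.0406; argument = -0.121 + (-1.766)/1.0406 = -1.8181 → -1.82.
α₁ = Φ(-1.82) = 0.0344; rank = round(250 × 0.0344) = 9; θ*₍9₎ = 112.85.
Upper: z₀ + z₂ = 1.524; 1 − a(z₀+z₂) = 0.9649; argument = 1.4584 → 1.46; α₂ = 0.9279; rank = 232; θ*₍232₎ = 127.13.

(112.85, 127.13)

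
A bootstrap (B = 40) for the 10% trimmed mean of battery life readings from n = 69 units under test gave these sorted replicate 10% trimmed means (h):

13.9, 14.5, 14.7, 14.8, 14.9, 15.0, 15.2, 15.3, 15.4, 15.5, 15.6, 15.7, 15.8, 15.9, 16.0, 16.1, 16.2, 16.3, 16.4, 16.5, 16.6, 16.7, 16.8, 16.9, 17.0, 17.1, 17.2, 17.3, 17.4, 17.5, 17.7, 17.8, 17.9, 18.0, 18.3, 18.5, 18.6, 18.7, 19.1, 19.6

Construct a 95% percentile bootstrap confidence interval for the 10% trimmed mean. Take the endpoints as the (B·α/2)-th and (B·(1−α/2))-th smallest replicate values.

α = 0.05; lower rank = 40 × 0.025 = 1; upper rank = 40 × 0.975 = 39.
The 1st smallest replicate is 13.9; the 39th is 19.1.

(13.9, 19.1)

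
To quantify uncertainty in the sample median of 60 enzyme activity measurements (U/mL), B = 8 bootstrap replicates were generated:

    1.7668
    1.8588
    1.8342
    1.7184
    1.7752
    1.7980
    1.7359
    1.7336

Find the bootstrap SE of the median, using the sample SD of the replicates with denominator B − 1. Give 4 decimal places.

Bootstrap SE is the standard deviation of the 8 replicate medians.
Mean of replicates: (1.7668 + 1.8588 + 1.8342 + 1.7184 + 1.7752 + 1.7980 + 1.7359 + 1.7336) / 8 = 14.22090 / 8 = 1.77761
Sum of squared deviations: (−0.01081)² + (+0.08119)² + (+0.05659)² + (−0.05921)² + (−0.00241)² + (+0.02039)² + (−0.04171)² + (−0.04401)² = 0.01752
Variance = 0.01752 / 7 = 0.00250
SE* = √0.00250

SE* = 0.0500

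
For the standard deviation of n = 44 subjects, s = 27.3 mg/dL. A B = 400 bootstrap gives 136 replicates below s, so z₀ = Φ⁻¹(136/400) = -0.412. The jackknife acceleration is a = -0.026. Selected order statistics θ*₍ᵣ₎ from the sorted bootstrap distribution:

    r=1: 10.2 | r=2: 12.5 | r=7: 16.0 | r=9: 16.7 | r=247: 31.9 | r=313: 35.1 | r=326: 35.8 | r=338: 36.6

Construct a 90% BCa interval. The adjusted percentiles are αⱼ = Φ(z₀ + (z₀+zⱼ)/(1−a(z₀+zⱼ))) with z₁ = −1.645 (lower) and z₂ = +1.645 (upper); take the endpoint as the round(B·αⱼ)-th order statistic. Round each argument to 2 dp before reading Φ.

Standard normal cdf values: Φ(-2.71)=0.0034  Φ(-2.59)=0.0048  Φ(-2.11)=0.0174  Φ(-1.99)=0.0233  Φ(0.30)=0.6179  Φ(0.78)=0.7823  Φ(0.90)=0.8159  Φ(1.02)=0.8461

Lower: z₀ + z₁ = -0.412 + (-1.645) = -2.057; 1 − a(z₀+z₁) = 1 − (-0.026)(-2.057) = 0.9465; argument = -0.412 + (-2.057)/0.9465 = -2.5852 → -2.59.
α₁ = Φ(-2.59) = 0.0048; rank = round(400 × 0.0048) = 2; θ*₍2₎ = 12.5.
Upper: z₀ + z₂ = 1.233; 1 − a(z₀+z₂) = 1.0321; argument = 0.7827 → 0.78; α₂ = 0.7823; rank = 313; θ*₍313₎ = 35.1.

(12.5, 35.1)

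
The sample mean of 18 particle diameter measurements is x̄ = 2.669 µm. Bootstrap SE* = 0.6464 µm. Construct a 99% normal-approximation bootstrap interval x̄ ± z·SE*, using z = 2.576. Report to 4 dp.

Margin = 2.576 × 0.6464 = 1.66513
Interval: 2.669 ± 1.66513

(1.0039, 4.3341)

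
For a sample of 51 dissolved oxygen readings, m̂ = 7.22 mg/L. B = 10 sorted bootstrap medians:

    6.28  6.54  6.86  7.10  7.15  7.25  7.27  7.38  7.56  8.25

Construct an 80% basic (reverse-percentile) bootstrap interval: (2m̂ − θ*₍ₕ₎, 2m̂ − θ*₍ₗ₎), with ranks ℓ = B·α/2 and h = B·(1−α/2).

(6.88, 8.16)

Percentile endpoints at ranks 1 and 9: θ*₍1₎ = 6.28, θ*₍9₎ = 7.56.
Basic interval reflects these around m̂:
  lower = 2 × 7.22 − 7.56 = 6.88
  upper = 2 × 7.22 − 6.28 = 8.16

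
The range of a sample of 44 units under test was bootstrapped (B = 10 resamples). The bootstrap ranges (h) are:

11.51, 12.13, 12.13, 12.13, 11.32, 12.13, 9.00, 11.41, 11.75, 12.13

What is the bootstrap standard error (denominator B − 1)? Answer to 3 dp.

SE* = 0.960

Bootstrap SE is the standard deviation of the 10 replicate ranges.
Mean of replicates: (11.51 + 12.13 + 12.13 + 12.13 + 11.32 + 12.13 + 9.00 + 11.41 + 11.75 + 12.13) / 10 = 115.6400 / 10 = 11.5640
Sum of squared deviations: (−0.0540)² + (+0.5660)² + (+0.5660)² + (+0.5660)² + (−0.2440)² + (+0.5660)² + (−2.5640)² + (−0.1540)² + (+0.1860)² + (+0.5660)² = 8.2966
Variance = 8.2966 / 9 = 0.9218
SE* = √0.9218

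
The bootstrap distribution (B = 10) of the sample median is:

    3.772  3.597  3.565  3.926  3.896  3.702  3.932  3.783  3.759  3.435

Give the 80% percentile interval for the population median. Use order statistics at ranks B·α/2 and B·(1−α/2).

Sorted replicates: 3.435, 3.565, 3.597, 3.702, 3.759, 3.772, 3.783, 3.896, 3.926, 3.932
α = 0.20; lower rank = 10 × 0.100 = 1; upper rank = 10 × 0.900 = 9.
The 1st smallest replicate is 3.435; the 9th is 3.926.

(3.435, 3.926)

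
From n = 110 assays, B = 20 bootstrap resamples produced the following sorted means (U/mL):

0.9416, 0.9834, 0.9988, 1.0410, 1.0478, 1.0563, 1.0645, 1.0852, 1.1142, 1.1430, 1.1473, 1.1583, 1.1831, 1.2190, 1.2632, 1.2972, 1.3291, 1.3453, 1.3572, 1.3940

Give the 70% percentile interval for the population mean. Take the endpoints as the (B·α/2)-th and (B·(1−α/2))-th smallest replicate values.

α = 0.30; lower rank = 20 × 0.150 = 3; upper rank = 20 × 0.850 = 17.
The 3rd smallest replicate is 0.9988; the 17th is 1.3291.

(0.9988, 1.3291)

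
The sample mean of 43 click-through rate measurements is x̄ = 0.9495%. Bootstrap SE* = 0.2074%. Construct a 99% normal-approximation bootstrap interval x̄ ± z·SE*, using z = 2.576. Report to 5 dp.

(0.41524, 1.48376)

Margin = 2.576 × 0.2074 = 0.534262
Interval: 0.9495 ± 0.534262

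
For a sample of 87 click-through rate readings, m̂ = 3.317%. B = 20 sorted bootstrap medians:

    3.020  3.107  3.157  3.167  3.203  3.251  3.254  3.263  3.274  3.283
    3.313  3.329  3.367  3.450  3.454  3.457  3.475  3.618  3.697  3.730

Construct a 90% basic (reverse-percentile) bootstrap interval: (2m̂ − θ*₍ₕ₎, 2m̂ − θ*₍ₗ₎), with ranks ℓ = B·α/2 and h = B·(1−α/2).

(2.937, 3.614)

Percentile endpoints at ranks 1 and 19: θ*₍1₎ = 3.020, θ*₍19₎ = 3.697.
Basic interval reflects these around m̂:
  lower = 2 × 3.317 − 3.697 = 2.937
  upper = 2 × 3.317 − 3.020 = 3.614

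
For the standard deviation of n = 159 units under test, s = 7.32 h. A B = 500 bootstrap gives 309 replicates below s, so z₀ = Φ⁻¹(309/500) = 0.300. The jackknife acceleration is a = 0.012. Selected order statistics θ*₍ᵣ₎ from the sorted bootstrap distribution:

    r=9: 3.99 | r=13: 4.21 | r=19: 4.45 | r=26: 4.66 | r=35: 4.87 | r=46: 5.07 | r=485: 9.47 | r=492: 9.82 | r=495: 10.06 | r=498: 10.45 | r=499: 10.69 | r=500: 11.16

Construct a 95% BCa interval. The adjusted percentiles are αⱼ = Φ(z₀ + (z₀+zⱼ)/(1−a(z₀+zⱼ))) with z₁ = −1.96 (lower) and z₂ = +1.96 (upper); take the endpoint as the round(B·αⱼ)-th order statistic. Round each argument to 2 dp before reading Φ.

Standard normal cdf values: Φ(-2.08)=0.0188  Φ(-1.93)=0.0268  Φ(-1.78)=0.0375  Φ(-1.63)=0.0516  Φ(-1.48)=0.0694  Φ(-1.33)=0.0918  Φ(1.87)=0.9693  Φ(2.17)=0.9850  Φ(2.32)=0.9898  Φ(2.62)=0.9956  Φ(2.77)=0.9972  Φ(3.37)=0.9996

Lower: z₀ + z₁ = 0.300 + (-1.960) = -1.660; 1 − a(z₀+z₁) = 1 − (0.012)(-1.660) = 1.0199; argument = 0.300 + (-1.660)/1.0199 = -1.3276 → -1.33.
α₁ = Φ(-1.33) = 0.0918; rank = round(500 × 0.0918) = 46; θ*₍46₎ = 5.07.
Upper: z₀ + z₂ = 2.260; 1 − a(z₀+z₂) = 0.9729; argument = 2.6230 → 2.62; α₂ = 0.9956; rank = 498; θ*₍498₎ = 10.45.

(5.07, 10.45)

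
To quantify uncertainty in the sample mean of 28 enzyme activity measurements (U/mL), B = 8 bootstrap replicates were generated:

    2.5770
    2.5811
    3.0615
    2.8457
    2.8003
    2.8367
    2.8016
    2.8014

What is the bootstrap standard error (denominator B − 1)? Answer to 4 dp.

SE* = 0.1551

Bootstrap SE is the standard deviation of the 8 replicate means.
Mean of replicates: (2.5770 + 2.5811 + 3.0615 + 2.8457 + 2.8003 + 2.8367 + 2.8016 + 2.8014) / 8 = 22.30530 / 8 = 2.78816
Sum of squared deviations: (−0.21116)² + (−0.20706)² + (+0.27334)² + (+0.05754)² + (+0.01214)² + (+0.04854)² + (+0.01344)² + (+0.01324)² = 0.16835
Variance = 0.16835 / 7 = 0.02405
SE* = √0.02405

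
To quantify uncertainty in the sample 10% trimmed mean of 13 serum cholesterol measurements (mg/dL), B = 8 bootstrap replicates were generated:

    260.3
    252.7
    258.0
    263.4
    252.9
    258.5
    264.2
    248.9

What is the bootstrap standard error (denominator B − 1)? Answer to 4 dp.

Bootstrap SE is the standard deviation of the 8 replicate 10% trimmed means.
Mean of replicates: (260.3 + 252.7 + 258.0 + 263.4 + 252.9 + 258.5 + 264.2 + 248.9) / 8 = 2058.90000 / 8 = 257.36250
Sum of squared deviations: (+2.93750)² + (−4.66250)² + (+0.63750)² + (+6.03750)² + (−4.46250)² + (+1.13750)² + (+6.83750)² + (−8.46250)² = 206.79875
Variance = 206.79875 / 7 = 29.54268
SE* = √29.54268

SE* = 5.4353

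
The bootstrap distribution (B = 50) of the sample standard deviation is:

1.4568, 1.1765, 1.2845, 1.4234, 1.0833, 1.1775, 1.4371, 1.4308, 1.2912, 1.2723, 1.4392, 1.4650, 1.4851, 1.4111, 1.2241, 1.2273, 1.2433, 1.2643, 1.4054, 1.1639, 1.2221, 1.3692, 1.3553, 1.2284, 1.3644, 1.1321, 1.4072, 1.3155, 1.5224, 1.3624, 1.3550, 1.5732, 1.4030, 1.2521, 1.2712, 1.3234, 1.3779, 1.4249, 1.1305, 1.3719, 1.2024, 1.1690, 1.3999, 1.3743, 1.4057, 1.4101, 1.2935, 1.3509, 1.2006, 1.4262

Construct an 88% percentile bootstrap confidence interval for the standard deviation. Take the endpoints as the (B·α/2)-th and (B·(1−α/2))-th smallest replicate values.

(1.1321, 1.4650)

Sorted replicates: 1.0833, 1.1305, 1.1321, 1.1639, 1.1690, 1.1765, 1.1775, 1.2006, 1.2024, 1.2221, 1.2241, 1.2273, 1.2284, 1.2433, 1.2521, 1.2643, 1.2712, 1.2723, 1.2845, 1.2912, 1.2935, 1.3155, 1.3234, 1.3509, 1.3550, 1.3553, 1.3624, 1.3644, 1.3692, 1.3719, 1.3743, 1.3779, 1.3999, 1.4030, 1.4054, 1.4057, 1.4072, 1.4101, 1.4111, 1.4234, 1.4249, 1.4262, 1.4308, 1.4371, 1.4392, 1.4568, 1.4650, 1.4851, 1.5224, 1.5732
α = 0.12; lower rank = 50 × 0.060 = 3; upper rank = 50 × 0.940 = 47.
The 3rd smallest replicate is 1.1321; the 47th is 1.4650.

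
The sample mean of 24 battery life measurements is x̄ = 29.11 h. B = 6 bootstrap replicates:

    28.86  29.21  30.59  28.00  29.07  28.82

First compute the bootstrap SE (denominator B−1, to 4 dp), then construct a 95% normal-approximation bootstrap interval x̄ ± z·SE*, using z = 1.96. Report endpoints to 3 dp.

(27.452, 30.768)

Mean of replicates = 29.0917; sum of squared deviations = 3.5787; SE* = √(3.5787/5) = 0.8460
Margin = 1.96 × 0.8460 = 1.6582
Interval: 29.11 ± 1.6582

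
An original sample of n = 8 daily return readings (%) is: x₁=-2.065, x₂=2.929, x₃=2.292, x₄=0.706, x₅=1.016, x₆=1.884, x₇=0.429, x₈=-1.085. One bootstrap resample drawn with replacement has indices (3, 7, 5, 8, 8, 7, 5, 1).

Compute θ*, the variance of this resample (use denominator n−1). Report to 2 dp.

Resample values: 2.292, 0.429, 1.016, -1.085, -1.085, 0.429, 1.016, -2.065.
Mean = 0.1184; sum of squared deviations = 14.1924
s² = 14.1924 / 7 = 2.0275

θ* = 2.03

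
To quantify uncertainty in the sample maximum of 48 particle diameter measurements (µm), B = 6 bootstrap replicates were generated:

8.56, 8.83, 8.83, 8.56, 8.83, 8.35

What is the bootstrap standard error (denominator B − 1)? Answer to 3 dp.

SE* = 0.201

Bootstrap SE is the standard deviation of the 6 replicate maximums.
Mean of replicates: (8.56 + 8.83 + 8.83 + 8.56 + 8.83 + 8.35) / 6 = 51.9600 / 6 = 8.6600
Sum of squared deviations: (−0.1000)² + (+0.1700)² + (+0.1700)² + (−0.1000)² + (+0.1700)² + (−0.3100)² = 0.2028
Variance = 0.2028 / 5 = 0.0406
SE* = √0.0406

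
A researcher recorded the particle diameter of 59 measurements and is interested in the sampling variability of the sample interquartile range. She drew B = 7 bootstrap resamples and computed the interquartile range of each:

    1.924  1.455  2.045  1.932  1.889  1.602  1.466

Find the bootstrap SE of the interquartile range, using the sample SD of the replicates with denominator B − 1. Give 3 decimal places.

Bootstrap SE is the standard deviation of the 7 replicate interquartile ranges.
Mean of replicates: (1.924 + 1.455 + 2.045 + 1.932 + 1.889 + 1.602 + 1.466) / 7 = 12.3130 / 7 = 1.7590
Sum of squared deviations: (+0.1650)² + (−0.3040)² + (+0.2860)² + (+0.1730)² + (+0.1300)² + (−0.1570)² + (−0.2930)² = 0.3588
Variance = 0.3588 / 6 = 0.0598
SE* = √0.0598

SE* = 0.245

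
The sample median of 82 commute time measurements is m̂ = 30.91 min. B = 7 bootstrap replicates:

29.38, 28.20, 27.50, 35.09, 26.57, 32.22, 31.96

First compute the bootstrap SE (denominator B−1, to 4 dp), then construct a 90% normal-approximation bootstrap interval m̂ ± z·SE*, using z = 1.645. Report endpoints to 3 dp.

(25.876, 35.944)

Mean of replicates = 30.1314; sum of squared deviations = 56.1965; SE* = √(56.1965/6) = 3.0604
Margin = 1.645 × 3.0604 = 5.0344
Interval: 30.91 ± 5.0344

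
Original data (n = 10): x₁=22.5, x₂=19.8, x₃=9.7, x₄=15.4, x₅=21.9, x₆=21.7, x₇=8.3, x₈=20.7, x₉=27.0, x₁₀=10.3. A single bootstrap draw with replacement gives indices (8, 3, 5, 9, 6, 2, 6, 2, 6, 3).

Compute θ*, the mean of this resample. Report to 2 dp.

θ* = 19.37

Resample values: 20.7, 9.7, 21.9, 27.0, 21.7, 19.8, 21.7, 19.8, 21.7, 9.7.
Mean = (20.7 + 9.7 + 21.9 + 27.0 + 21.7 + 19.8 + 21.7 + 19.8 + 21.7 + 9.7) / 10 = 193.70 / 10 = 19.37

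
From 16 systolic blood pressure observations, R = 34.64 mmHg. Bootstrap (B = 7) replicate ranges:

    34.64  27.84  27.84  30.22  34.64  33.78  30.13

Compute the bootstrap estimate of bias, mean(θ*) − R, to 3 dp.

mean(θ*) = (34.64 + 27.84 + 27.84 + 30.22 + 34.64 + 33.78 + 30.13) / 7 = 31.2986
bias = 31.2986 − 34.64

bias = −3.341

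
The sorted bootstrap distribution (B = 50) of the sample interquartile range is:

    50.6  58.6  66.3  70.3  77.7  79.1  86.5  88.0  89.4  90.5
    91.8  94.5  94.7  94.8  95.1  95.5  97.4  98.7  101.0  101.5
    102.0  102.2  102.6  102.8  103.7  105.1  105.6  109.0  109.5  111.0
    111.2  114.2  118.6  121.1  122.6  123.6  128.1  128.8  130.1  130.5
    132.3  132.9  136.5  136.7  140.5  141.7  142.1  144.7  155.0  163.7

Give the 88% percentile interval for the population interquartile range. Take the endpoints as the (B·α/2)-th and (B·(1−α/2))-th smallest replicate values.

α = 0.12; lower rank = 50 × 0.060 = 3; upper rank = 50 × 0.940 = 47.
The 3rd smallest replicate is 66.3; the 47th is 142.1.

(66.3, 142.1)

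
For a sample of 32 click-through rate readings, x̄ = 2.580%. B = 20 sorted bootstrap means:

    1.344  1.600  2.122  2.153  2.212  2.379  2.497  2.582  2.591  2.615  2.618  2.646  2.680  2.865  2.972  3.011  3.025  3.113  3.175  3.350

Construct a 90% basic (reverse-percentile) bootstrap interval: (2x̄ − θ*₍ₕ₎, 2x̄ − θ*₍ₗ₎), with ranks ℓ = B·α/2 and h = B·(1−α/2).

Percentile endpoints at ranks 1 and 19: θ*₍1₎ = 1.344, θ*₍19₎ = 3.175.
Basic interval reflects these around x̄:
  lower = 2 × 2.580 − 3.175 = 1.985
  upper = 2 × 2.580 − 1.344 = 3.816

(1.985, 3.816)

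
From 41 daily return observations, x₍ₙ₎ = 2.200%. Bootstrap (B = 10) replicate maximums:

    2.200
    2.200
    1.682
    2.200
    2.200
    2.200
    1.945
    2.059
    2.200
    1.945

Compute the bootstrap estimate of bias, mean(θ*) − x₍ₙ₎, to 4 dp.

bias = −0.1169

mean(θ*) = (2.200 + 2.200 + 1.682 + 2.200 + 2.200 + 2.200 + 1.945 + 2.059 + 2.200 + 1.945) / 10 = 2.08310
bias = 2.08310 − 2.200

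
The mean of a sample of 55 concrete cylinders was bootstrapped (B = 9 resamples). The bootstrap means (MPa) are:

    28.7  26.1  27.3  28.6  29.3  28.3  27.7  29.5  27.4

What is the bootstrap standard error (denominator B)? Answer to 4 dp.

SE* = 1.0187

Bootstrap SE is the standard deviation of the 9 replicate means.
Mean of replicates: (28.7 + 26.1 + 27.3 + 28.6 + 29.3 + 28.3 + 27.7 + 29.5 + 27.4) / 9 = 252.90000 / 9 = 28.10000
Sum of squared deviations: (+0.60000)² + (−2.00000)² + (−0.80000)² + (+0.50000)² + (+1.20000)² + (+0.20000)² + (−0.40000)² + (+1.40000)² + (−0.70000)² = 9.34000
Variance = 9.34000 / 9 = 1.03778
SE* = √1.03778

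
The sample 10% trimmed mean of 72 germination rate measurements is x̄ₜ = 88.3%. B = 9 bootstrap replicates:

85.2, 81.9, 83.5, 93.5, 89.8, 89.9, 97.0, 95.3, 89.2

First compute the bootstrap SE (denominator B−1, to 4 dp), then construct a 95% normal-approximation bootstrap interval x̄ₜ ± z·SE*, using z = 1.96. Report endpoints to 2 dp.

Mean of replicates = 89.4778; sum of squared deviations = 218.4756; SE* = √(218.4756/8) = 5.2258
Margin = 1.96 × 5.2258 = 10.243
Interval: 88.3 ± 10.243

(78.06, 98.54)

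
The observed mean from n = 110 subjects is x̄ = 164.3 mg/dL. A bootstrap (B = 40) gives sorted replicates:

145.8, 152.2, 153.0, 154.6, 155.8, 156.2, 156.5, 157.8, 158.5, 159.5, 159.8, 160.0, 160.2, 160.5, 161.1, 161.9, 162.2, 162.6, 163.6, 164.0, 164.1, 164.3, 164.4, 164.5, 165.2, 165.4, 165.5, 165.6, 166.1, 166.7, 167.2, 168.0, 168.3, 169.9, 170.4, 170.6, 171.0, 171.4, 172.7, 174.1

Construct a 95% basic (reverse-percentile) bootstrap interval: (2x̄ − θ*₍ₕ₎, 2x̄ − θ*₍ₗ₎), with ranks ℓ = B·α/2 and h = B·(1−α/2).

Percentile endpoints at ranks 1 and 39: θ*₍1₎ = 145.8, θ*₍39₎ = 172.7.
Basic interval reflects these around x̄:
  lower = 2 × 164.3 − 172.7 = 155.9
  upper = 2 × 164.3 − 145.8 = 182.8

(155.9, 182.8)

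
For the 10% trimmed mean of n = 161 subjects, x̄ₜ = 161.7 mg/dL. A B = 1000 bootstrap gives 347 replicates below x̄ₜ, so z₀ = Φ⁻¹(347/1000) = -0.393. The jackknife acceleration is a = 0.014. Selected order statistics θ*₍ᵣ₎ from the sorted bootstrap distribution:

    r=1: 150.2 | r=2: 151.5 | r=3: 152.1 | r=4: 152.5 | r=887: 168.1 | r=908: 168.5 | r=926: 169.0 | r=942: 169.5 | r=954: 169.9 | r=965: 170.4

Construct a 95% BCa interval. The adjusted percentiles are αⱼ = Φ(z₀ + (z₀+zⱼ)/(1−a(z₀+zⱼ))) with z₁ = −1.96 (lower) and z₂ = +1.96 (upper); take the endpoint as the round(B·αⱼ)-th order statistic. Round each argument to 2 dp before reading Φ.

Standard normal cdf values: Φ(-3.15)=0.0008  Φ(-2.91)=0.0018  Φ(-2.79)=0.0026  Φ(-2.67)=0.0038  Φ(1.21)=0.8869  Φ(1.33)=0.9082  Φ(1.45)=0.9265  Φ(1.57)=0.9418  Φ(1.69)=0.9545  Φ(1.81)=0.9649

(152.5, 168.1)

Lower: z₀ + z₁ = -0.393 + (-1.960) = -2.353; 1 − a(z₀+z₁) = 1 − (0.014)(-2.353) = 1.0329; argument = -0.393 + (-2.353)/1.0329 = -2.6710 → -2.67.
α₁ = Φ(-2.67) = 0.0038; rank = round(1000 × 0.0038) = 4; θ*₍4₎ = 152.5.
Upper: z₀ + z₂ = 1.567; 1 − a(z₀+z₂) = 0.9781; argument = 1.2091 → 1.21; α₂ = 0.8869; rank = 887; θ*₍887₎ = 168.1.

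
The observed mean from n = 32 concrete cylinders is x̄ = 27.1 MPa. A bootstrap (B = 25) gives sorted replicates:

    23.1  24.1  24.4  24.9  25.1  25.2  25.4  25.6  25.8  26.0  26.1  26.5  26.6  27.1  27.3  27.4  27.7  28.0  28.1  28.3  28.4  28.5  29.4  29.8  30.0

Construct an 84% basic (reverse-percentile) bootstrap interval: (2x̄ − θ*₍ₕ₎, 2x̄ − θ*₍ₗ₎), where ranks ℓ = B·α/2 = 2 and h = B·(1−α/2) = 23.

(24.8, 30.1)

Percentile endpoints at ranks 2 and 23: θ*₍2₎ = 24.1, θ*₍23₎ = 29.4.
Basic interval reflects these around x̄:
  lower = 2 × 27.1 − 29.4 = 24.8
  upper = 2 × 27.1 − 24.1 = 30.1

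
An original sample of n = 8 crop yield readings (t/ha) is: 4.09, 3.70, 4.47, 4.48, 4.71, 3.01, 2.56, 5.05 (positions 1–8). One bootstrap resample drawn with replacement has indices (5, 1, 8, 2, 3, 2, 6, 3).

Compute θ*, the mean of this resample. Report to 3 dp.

θ* = 4.150

Resample values: 4.71, 4.09, 5.05, 3.70, 4.47, 3.70, 3.01, 4.47.
Mean = (4.71 + 4.09 + 5.05 + 3.70 + 4.47 + 3.70 + 3.01 + 4.47) / 8 = 33.200 / 8 = 4.150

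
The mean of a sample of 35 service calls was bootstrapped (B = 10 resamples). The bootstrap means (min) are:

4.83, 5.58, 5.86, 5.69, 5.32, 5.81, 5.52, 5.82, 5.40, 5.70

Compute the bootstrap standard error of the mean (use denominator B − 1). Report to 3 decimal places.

Bootstrap SE is the standard deviation of the 10 replicate means.
Mean of replicates: (4.83 + 5.58 + 5.86 + 5.69 + 5.32 + 5.81 + 5.52 + 5.82 + 5.40 + 5.70) / 10 = 55.5300 / 10 = 5.5530
Sum of squared deviations: (−0.7230)² + (+0.0270)² + (+0.3070)² + (+0.1370)² + (−0.2330)² + (+0.2570)² + (−0.0330)² + (+0.2670)² + (−0.1530)² + (+0.1470)² = 0.8742
Variance = 0.8742 / 9 = 0.0971
SE* = √0.0971

SE* = 0.312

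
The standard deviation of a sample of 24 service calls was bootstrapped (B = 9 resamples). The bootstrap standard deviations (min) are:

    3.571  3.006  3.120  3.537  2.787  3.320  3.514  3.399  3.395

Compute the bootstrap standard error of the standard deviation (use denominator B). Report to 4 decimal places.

SE* = 0.2531

Bootstrap SE is the standard deviation of the 9 replicate standard deviations.
Mean of replicates: (3.571 + 3.006 + 3.120 + 3.537 + 2.787 + 3.320 + 3.514 + 3.399 + 3.395) / 9 = 29.64900 / 9 = 3.29433
Sum of squared deviations: (+0.27667)² + (−0.28833)² + (−0.17433)² + (+0.24267)² + (−0.50733)² + (+0.02567)² + (+0.21967)² + (+0.10467)² + (+0.10067)² = 0.57635
Variance = 0.57635 / 9 = 0.06404
SE* = √0.06404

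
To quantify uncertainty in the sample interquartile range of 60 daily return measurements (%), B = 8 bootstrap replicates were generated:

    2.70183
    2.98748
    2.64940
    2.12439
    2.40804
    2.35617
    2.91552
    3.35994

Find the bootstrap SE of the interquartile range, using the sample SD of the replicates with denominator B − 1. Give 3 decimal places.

SE* = 0.397

Bootstrap SE is the standard deviation of the 8 replicate interquartile ranges.
Mean of replicates: (2.70183 + 2.98748 + 2.64940 + 2.12439 + 2.40804 + 2.35617 + 2.91552 + 3.35994) / 8 = 21.502770 / 8 = 2.687846
Sum of squared deviations: (+0.013984)² + (+0.299634)² + (−0.038446)² + (−0.563456)² + (−0.279806)² + (−0.331676)² + (+0.227674)² + (+0.672094)² = 1.100783
Variance = 1.100783 / 7 = 0.157255
SE* = √0.157255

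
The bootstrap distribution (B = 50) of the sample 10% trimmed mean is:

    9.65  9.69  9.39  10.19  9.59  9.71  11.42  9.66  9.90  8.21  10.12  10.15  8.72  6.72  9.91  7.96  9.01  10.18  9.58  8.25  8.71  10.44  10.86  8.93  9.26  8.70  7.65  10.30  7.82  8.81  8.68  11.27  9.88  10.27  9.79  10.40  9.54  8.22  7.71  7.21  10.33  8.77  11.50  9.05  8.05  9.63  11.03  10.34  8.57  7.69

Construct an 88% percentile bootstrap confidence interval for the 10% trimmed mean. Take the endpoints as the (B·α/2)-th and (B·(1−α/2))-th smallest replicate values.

Sorted replicates: 6.72, 7.21, 7.65, 7.69, 7.71, 7.82, 7.96, 8.05, 8.21, 8.22, 8.25, 8.57, 8.68, 8.70, 8.71, 8.72, 8.77, 8.81, 8.93, 9.01, 9.05, 9.26, 9.39, 9.54, 9.58, 9.59, 9.63, 9.65, 9.66, 9.69, 9.71, 9.79, 9.88, 9.90, 9.91, 10.12, 10.15, 10.18, 10.19, 10.27, 10.30, 10.33, 10.34, 10.40, 10.44, 10.86, 11.03, 11.27, 11.42, 11.50
α = 0.12; lower rank = 50 × 0.060 = 3; upper rank = 50 × 0.940 = 47.
The 3rd smallest replicate is 7.65; the 47th is 11.03.

(7.65, 11.03)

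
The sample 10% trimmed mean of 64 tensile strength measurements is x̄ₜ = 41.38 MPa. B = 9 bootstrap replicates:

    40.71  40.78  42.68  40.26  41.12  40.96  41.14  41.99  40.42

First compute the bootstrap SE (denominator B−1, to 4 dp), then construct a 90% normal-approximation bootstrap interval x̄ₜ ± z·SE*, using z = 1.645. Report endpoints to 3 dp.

(40.115, 42.645)

Mean of replicates = 41.1178; sum of squared deviations = 4.7298; SE* = √(4.7298/8) = 0.7689
Margin = 1.645 × 0.7689 = 1.2648
Interval: 41.38 ± 1.2648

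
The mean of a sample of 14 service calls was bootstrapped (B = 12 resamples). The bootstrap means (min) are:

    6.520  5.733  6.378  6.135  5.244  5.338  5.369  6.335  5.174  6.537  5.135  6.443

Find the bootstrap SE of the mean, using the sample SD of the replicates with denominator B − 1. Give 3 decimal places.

SE* = 0.581

Bootstrap SE is the standard deviation of the 12 replicate means.
Mean of replicates: (6.520 + 5.733 + 6.378 + 6.135 + 5.244 + 5.338 + 5.369 + 6.335 + 5.174 + 6.537 + 5.135 + 6.443) / 12 = 70.3410 / 12 = 5.8617
Sum of squared deviations: (+0.6582)² + (−0.1288)² + (+0.5163)² + (+0.2732)² + (−0.6178)² + (−0.5237)² + (−0.4928)² + (+0.4733)² + (−0.6877)² + (+0.6753)² + (−0.7268)² + (+0.5812)² = 3.7087
Variance = 3.7087 / 11 = 0.3372
SE* = √0.3372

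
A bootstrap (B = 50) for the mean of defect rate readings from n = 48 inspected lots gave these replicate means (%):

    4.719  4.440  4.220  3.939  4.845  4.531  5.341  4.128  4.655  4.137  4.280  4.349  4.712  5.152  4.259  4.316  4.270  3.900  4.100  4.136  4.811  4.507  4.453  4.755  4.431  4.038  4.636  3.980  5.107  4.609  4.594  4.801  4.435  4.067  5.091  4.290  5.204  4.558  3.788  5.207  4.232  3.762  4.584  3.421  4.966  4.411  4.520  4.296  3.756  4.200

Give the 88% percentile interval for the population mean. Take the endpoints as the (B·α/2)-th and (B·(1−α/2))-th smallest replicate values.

(3.762, 5.152)

Sorted replicates: 3.421, 3.756, 3.762, 3.788, 3.900, 3.939, 3.980, 4.038, 4.067, 4.100, 4.128, 4.136, 4.137, 4.200, 4.220, 4.232, 4.259, 4.270, 4.280, 4.290, 4.296, 4.316, 4.349, 4.411, 4.431, 4.435, 4.440, 4.453, 4.507, 4.520, 4.531, 4.558, 4.584, 4.594, 4.609, 4.636, 4.655, 4.712, 4.719, 4.755, 4.801, 4.811, 4.845, 4.966, 5.091, 5.107, 5.152, 5.204, 5.207, 5.341
α = 0.12; lower rank = 50 × 0.060 = 3; upper rank = 50 × 0.940 = 47.
The 3rd smallest replicate is 3.762; the 47th is 5.152.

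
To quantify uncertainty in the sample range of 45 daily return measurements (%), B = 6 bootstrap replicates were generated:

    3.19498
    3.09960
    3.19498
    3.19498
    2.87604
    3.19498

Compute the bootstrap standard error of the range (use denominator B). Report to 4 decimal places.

SE* = 0.1171

Bootstrap SE is the standard deviation of the 6 replicate ranges.
Mean of replicates: (3.19498 + 3.09960 + 3.19498 + 3.19498 + 2.87604 + 3.19498) / 6 = 18.755560 / 6 = 3.125927
Sum of squared deviations: (+0.069053)² + (−0.026327)² + (+0.069053)² + (+0.069053)² + (−0.249887)² + (+0.069053)² = 0.082210
Variance = 0.082210 / 6 = 0.013702
SE* = √0.013702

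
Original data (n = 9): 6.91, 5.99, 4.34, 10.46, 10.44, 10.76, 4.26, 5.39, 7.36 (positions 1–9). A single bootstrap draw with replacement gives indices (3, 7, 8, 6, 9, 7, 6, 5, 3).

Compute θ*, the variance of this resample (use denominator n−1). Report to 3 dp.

θ* = 8.983

Resample values: 4.34, 4.26, 5.39, 10.76, 7.36, 4.26, 10.76, 10.44, 4.34.
Mean = 6.8789; sum of squared deviations = 71.8649
s² = 71.8649 / 8 = 8.9831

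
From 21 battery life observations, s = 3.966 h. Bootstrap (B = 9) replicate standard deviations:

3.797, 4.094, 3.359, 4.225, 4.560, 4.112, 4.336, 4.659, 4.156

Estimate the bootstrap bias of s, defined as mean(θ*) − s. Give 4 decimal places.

mean(θ*) = (3.797 + 4.094 + 3.359 + 4.225 + 4.560 + 4.112 + 4.336 + 4.659 + 4.156) / 9 = 4.14422
bias = 4.14422 − 3.966

bias = +0.1782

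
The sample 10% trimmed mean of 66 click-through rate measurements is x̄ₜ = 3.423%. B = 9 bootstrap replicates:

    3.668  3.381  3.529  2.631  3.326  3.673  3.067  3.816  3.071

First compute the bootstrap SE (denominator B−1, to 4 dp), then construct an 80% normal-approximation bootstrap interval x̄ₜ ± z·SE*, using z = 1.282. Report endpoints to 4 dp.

Mean of replicates = 3.3513; sum of squared deviations = 1.1311; SE* = √(1.1311/8) = 0.3760
Margin = 1.282 × 0.3760 = 0.48203
Interval: 3.423 ± 0.48203

(2.9410, 3.9050)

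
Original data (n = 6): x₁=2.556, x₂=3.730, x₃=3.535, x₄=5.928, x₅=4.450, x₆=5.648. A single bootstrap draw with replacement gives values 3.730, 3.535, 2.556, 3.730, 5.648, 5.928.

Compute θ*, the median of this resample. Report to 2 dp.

θ* = 3.73

Sorted: 2.556, 3.535, 3.730, 3.730, 5.648, 5.928
Median = average of the two middle values = 3.73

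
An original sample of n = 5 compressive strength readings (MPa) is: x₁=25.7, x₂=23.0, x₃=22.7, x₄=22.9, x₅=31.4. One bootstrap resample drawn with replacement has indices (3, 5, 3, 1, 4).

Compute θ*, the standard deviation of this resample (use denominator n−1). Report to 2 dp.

Resample values: 22.7, 31.4, 22.7, 25.7, 22.9.
Mean = 25.0800; sum of squared deviations = 56.4080
s² = 56.4080 / 4 = 14.1020
s = √14.1020 = 3.76

θ* = 3.76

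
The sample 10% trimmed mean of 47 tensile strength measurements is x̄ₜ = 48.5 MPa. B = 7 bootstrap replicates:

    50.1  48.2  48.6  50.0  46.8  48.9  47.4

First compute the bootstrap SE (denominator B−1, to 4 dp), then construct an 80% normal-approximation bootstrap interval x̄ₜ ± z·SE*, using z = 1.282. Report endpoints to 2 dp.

Mean of replicates = 48.5714; sum of squared deviations = 9.1343; SE* = √(9.1343/6) = 1.2338
Margin = 1.282 × 1.2338 = 1.582
Interval: 48.5 ± 1.582

(46.92, 50.08)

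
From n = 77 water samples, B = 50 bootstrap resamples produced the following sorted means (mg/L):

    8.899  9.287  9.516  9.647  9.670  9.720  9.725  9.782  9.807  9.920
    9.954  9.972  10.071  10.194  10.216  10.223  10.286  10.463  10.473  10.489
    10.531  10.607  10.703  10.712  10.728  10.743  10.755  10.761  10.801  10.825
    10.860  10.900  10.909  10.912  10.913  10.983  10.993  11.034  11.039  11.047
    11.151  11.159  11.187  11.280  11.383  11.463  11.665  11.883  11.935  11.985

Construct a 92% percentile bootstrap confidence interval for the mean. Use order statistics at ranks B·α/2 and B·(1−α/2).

α = 0.08; lower rank = 50 × 0.040 = 2; upper rank = 50 × 0.960 = 48.
The 2nd smallest replicate is 9.287; the 48th is 11.883.

(9.287, 11.883)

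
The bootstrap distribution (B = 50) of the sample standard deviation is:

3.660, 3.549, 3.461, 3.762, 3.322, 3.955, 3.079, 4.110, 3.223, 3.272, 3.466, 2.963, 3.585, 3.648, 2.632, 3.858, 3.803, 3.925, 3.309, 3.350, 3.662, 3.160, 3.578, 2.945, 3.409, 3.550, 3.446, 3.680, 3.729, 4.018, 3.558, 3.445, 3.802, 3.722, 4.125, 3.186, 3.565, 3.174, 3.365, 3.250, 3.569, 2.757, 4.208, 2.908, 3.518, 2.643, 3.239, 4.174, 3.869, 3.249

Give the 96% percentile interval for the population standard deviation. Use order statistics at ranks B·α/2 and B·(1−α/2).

(2.632, 4.174)

Sorted replicates: 2.632, 2.643, 2.757, 2.908, 2.945, 2.963, 3.079, 3.160, 3.174, 3.186, 3.223, 3.239, 3.249, 3.250, 3.272, 3.309, 3.322, 3.350, 3.365, 3.409, 3.445, 3.446, 3.461, 3.466, 3.518, 3.549, 3.550, 3.558, 3.565, 3.569, 3.578, 3.585, 3.648, 3.660, 3.662, 3.680, 3.722, 3.729, 3.762, 3.802, 3.803, 3.858, 3.869, 3.925, 3.955, 4.018, 4.110, 4.125, 4.174, 4.208
α = 0.04; lower rank = 50 × 0.020 = 1; upper rank = 50 × 0.980 = 49.
The 1st smallest replicate is 2.632; the 49th is 4.174.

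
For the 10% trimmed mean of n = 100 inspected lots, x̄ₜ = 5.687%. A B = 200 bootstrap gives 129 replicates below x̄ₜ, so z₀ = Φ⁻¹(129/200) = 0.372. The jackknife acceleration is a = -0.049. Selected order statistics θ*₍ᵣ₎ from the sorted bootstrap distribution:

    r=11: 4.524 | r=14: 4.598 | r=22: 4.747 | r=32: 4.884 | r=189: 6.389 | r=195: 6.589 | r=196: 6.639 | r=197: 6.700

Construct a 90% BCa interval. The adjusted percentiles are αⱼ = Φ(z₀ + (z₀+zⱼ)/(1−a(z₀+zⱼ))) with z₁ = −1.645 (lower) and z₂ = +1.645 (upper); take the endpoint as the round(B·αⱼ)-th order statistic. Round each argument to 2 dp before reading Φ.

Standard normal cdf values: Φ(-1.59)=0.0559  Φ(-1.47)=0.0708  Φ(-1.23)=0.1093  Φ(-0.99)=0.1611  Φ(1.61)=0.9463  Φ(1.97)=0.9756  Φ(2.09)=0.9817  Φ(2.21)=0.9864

(4.884, 6.700)

Lower: z₀ + z₁ = 0.372 + (-1.645) = -1.273; 1 − a(z₀+z₁) = 1 − (-0.049)(-1.273) = 0.9376; argument = 0.372 + (-1.273)/0.9376 = -0.9857 → -0.99.
α₁ = Φ(-0.99) = 0.1611; rank = round(200 × 0.1611) = 32; θ*₍32₎ = 4.884.
Upper: z₀ + z₂ = 2.017; 1 − a(z₀+z₂) = 1.0988; argument = 2.2076 → 2.21; α₂ = 0.9864; rank = 197; θ*₍197₎ = 6.700.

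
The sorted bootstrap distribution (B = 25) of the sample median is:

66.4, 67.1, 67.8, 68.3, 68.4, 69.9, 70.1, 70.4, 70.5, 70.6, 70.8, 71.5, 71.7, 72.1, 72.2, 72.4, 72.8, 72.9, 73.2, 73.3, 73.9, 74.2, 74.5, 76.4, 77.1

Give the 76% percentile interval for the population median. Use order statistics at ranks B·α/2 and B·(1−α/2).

α = 0.24; lower rank = 25 × 0.120 = 3; upper rank = 25 × 0.880 = 22.
The 3rd smallest replicate is 67.8; the 22nd is 74.2.

(67.8, 74.2)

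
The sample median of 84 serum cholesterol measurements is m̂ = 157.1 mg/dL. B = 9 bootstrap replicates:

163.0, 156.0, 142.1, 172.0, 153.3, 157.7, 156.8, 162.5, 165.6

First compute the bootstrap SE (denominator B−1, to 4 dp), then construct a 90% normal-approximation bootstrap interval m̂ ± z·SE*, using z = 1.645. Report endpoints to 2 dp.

(143.17, 171.03)

Mean of replicates = 158.7778; sum of squared deviations = 573.9956; SE* = √(573.9956/8) = 8.4705
Margin = 1.645 × 8.4705 = 13.934
Interval: 157.1 ± 13.934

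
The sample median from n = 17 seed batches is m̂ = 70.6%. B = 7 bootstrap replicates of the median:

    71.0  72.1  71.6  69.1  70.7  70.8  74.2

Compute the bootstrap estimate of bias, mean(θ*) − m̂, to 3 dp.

bias = +0.757

mean(θ*) = (71.0 + 72.1 + 71.6 + 69.1 + 70.7 + 70.8 + 74.2) / 7 = 71.3571
bias = 71.3571 − 70.6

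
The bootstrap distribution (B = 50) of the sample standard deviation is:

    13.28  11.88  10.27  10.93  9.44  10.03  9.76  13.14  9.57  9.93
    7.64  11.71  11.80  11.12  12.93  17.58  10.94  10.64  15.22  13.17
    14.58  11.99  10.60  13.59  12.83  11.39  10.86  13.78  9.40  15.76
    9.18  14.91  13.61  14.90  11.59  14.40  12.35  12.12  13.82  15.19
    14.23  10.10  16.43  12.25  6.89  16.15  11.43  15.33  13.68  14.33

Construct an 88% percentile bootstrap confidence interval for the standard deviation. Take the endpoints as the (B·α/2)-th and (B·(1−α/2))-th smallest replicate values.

(9.18, 15.76)

Sorted replicates: 6.89, 7.64, 9.18, 9.40, 9.44, 9.57, 9.76, 9.93, 10.03, 10.10, 10.27, 10.60, 10.64, 10.86, 10.93, 10.94, 11.12, 11.39, 11.43, 11.59, 11.71, 11.80, 11.88, 11.99, 12.12, 12.25, 12.35, 12.83, 12.93, 13.14, 13.17, 13.28, 13.59, 13.61, 13.68, 13.78, 13.82, 14.23, 14.33, 14.40, 14.58, 14.90, 14.91, 15.19, 15.22, 15.33, 15.76, 16.15, 16.43, 17.58
α = 0.12; lower rank = 50 × 0.060 = 3; upper rank = 50 × 0.940 = 47.
The 3rd smallest replicate is 9.18; the 47th is 15.76.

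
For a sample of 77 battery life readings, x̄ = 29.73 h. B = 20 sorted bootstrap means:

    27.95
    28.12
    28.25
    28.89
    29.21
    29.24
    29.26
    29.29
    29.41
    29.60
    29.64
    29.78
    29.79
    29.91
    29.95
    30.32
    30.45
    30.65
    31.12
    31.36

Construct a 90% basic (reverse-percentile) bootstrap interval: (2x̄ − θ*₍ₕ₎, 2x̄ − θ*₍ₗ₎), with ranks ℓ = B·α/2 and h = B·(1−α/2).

(28.34, 31.51)

Percentile endpoints at ranks 1 and 19: θ*₍1₎ = 27.95, θ*₍19₎ = 31.12.
Basic interval reflects these around x̄:
  lower = 2 × 29.73 − 31.12 = 28.34
  upper = 2 × 29.73 − 27.95 = 31.51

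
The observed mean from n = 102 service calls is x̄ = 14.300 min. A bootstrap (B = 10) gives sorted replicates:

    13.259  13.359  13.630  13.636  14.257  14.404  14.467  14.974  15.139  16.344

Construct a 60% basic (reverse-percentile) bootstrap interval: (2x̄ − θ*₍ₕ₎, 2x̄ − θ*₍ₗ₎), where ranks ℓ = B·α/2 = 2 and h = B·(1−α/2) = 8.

(13.626, 15.241)

Percentile endpoints at ranks 2 and 8: θ*₍2₎ = 13.359, θ*₍8₎ = 14.974.
Basic interval reflects these around x̄:
  lower = 2 × 14.300 − 14.974 = 13.626
  upper = 2 × 14.300 − 13.359 = 15.241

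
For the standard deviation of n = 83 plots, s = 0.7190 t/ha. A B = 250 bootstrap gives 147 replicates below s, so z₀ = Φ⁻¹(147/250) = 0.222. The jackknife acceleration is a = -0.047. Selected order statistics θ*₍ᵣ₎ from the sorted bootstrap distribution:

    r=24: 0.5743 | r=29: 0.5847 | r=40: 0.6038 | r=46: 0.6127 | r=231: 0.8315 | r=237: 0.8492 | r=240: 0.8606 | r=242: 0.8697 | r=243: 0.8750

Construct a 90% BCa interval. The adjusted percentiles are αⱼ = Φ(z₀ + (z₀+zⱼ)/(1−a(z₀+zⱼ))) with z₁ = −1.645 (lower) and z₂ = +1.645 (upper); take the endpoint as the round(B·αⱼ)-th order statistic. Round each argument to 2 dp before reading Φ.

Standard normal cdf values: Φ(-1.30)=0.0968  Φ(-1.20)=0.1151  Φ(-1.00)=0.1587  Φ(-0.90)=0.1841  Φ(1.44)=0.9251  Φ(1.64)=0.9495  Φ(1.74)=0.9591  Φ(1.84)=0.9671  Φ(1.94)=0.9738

Lower: z₀ + z₁ = 0.222 + (-1.645) = -1.423; 1 − a(z₀+z₁) = 1 − (-0.047)(-1.423) = 0.9331; argument = 0.222 + (-1.423)/0.9331 = -1.3030 → -1.30.
α₁ = Φ(-1.30) = 0.0968; rank = round(250 × 0.0968) = 24; θ*₍24₎ = 0.5743.
Upper: z₀ + z₂ = 1.867; 1 − a(z₀+z₂) = 1.0877; argument = 1.9384 → 1.94; α₂ = 0.9738; rank = 243; θ*₍243₎ = 0.8750.

(0.5743, 0.8750)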